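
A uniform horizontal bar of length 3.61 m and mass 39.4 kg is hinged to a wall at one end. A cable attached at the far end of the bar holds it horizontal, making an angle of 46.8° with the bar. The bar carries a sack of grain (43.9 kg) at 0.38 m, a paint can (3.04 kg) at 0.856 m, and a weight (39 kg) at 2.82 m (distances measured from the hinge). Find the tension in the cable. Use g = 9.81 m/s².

Taking torques about the hinge:
Beam weight: 39.4 × 9.81 = 386.5 N down at 1.805 m → arm 1.805 m, τ = 386.5 × 1.805 = 697.6 N·m clockwise.
Sack of grain: 43.9 × 9.81 = 430.7 N down at 0.38 m → arm 0.38 m, τ = 430.7 × 0.38 = 163.7 N·m clockwise.
Paint can: 3.04 × 9.81 = 29.82 N down at 0.856 m → arm 0.856 m, τ = 29.82 × 0.856 = 25.53 N·m clockwise.
Weight: 39 × 9.81 = 382.6 N down at 2.82 m → arm 2.82 m, τ = 382.6 × 2.82 = 1079 N·m clockwise.
Total clockwise load moment = 1966 N·m.
The cable tension T acts at 3.61 m; only its component perpendicular to the bar, T sinθ, produces torque. sin 46.8° = 0.729.
Balancing moments: T × 3.61 × 0.729 = 1966, giving T = 1966 / 2.632 = 747 N.

T ≈ 747 N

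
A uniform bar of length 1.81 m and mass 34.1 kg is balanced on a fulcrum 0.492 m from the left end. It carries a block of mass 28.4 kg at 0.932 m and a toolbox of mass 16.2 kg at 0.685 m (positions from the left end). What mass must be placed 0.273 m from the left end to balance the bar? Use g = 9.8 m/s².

Choose the fulcrum (at 0.492 m from the left end) as the axis so the support reaction has zero arm there.
Beam weight: 34.1 × 9.8 = 334.2 N down at 0.905 m → arm 0.413 m, τ = 334.2 × 0.413 = 138 N·m clockwise.
Block: 28.4 × 9.8 = 278.3 N down at 0.932 m → arm 0.44 m, τ = 278.3 × 0.44 = 122.5 N·m clockwise.
Toolbox: 16.2 × 9.8 = 158.8 N down at 0.685 m → arm 0.193 m, τ = 158.8 × 0.193 = 30.65 N·m clockwise.
Net moment of known loads = 291.1 N·m clockwise.
An unknown mass m at 0.273 m has arm 0.219 m; its moment is m·g·0.219 counterclockwise.
For rotational equilibrium, m × 9.8 × 0.219 = 291.1, so m = 291.1 / (9.8 × 0.219) = 136 kg.

m ≈ 136 kg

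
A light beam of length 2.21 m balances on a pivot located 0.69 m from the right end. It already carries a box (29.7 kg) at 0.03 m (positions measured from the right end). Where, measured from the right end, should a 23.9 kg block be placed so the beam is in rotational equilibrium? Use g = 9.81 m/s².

x ≈ 1.51 m from the right end

Sum moments about the pivot (at 0.69 m from the right end) (the support reaction has zero arm there).
Box: 29.7 × 9.81 = 291.4 N down at 0.03 m → arm 0.66 m, τ = 291.4 × 0.66 = 192.3 N·m clockwise.
Net moment of existing loads = 192.3 N·m clockwise.
The block weighs 23.9 × 9.81 = 234.5 N and must supply an equal counterclockwise moment, so its lever arm about the pivot is 192.3 / 234.5 = 0.82 m.
That puts it at 0.69 + 0.82 = 1.51 m from the right end.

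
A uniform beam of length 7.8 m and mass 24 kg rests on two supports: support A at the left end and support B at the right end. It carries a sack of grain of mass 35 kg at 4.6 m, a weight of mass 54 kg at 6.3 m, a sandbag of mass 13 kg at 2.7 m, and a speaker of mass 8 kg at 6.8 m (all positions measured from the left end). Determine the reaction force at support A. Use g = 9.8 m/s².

Sum moments about support B (its reaction then has zero moment arm).
Beam weight: 24 × 9.8 = 235.2 N down at 3.9 m → arm 3.9 m, τ = 235.2 × 3.9 = 917.3 N·m counterclockwise.
Sack of grain: 35 × 9.8 = 343 N down at 4.6 m → arm 3.2 m, τ = 343 × 3.2 = 1098 N·m counterclockwise.
Weight: 54 × 9.8 = 529.2 N down at 6.3 m → arm 1.5 m, τ = 529.2 × 1.5 = 793.8 N·m counterclockwise.
Sandbag: 13 × 9.8 = 127.4 N down at 2.7 m → arm 5.1 m, τ = 127.4 × 5.1 = 649.7 N·m counterclockwise.
Speaker: 8 × 9.8 = 78.4 N down at 6.8 m → arm 1 m, τ = 78.4 × 1 = 78.4 N·m counterclockwise.
Net load moment about support B = 3537 N·m counterclockwise.
Reaction R at support A is upward at 0 m, arm 7.8 m → moment R × 7.8 clockwise.
For rotational equilibrium, R × 7.8 = 3537, so R = 453 N.

R_A ≈ 453 N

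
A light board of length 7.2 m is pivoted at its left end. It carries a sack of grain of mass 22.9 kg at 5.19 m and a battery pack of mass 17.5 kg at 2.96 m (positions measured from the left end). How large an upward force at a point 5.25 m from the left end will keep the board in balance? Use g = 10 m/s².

Taking torques about the left end:
Sack of grain: 22.9 × 10 = 229 N down at 5.19 m → arm 5.19 m, τ = 229 × 5.19 = 1189 N·m clockwise.
Battery pack: 17.5 × 10 = 175 N down at 2.96 m → arm 2.96 m, τ = 175 × 2.96 = 518 N·m clockwise.
Net moment of the loads = 1707 N·m clockwise.
The upward force F acts at a point 5.25 m from the left end, arm 5.25 m, giving F × 5.25 counterclockwise.
Setting net torque to zero: F × 5.25 = 1707 → F = 1707 / 5.25 = 325 N.

F ≈ 325 N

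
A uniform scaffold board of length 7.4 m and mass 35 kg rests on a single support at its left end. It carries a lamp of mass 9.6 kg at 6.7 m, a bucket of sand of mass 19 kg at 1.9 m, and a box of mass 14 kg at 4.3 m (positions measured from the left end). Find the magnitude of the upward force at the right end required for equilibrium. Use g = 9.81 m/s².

F ≈ 385 N

Taking torques about the left end:
Beam weight: 35 × 9.81 = 343.4 N down at 3.7 m → arm 3.7 m, τ = 343.4 × 3.7 = 1271 N·m clockwise.
Lamp: 9.6 × 9.81 = 94.18 N down at 6.7 m → arm 6.7 m, τ = 94.18 × 6.7 = 631 N·m clockwise.
Bucket of sand: 19 × 9.81 = 186.4 N down at 1.9 m → arm 1.9 m, τ = 186.4 × 1.9 = 354.2 N·m clockwise.
Box: 14 × 9.81 = 137.3 N down at 4.3 m → arm 4.3 m, τ = 137.3 × 4.3 = 590.4 N·m clockwise.
Net moment of the loads = 2847 N·m clockwise.
The upward force F acts at the right end, arm 7.4 m, giving F × 7.4 counterclockwise.
Setting net torque to zero: F × 7.4 = 2847 → F = 2847 / 7.4 = 385 N.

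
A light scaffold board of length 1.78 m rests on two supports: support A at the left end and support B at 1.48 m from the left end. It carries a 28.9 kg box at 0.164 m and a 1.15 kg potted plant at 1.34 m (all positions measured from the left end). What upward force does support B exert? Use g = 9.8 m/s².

Taking torques about support A:
Box: 28.9 × 9.8 = 283.2 N down at 0.164 m → arm 0.164 m, τ = 283.2 × 0.164 = 46.44 N·m clockwise.
Potted plant: 1.15 × 9.8 = 11.27 N down at 1.34 m → arm 1.34 m, τ = 11.27 × 1.34 = 15.1 N·m clockwise.
Net load moment about support A = 61.54 N·m clockwise.
Reaction R at support B is upward at 1.48 m, arm 1.48 m → moment R × 1.48 counterclockwise.
For rotational equilibrium, R × 1.48 = 61.54, so R = 41.6 N.

R_B ≈ 41.6 N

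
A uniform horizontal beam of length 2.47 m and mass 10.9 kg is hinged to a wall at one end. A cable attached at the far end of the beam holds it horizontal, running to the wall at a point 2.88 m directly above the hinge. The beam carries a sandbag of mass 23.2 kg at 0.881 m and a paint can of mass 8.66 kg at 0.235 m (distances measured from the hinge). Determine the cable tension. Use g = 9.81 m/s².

T ≈ 188 N

About the hinge:
Beam weight: 10.9 × 9.81 = 106.9 N down at 1.235 m → arm 1.235 m, τ = 106.9 × 1.235 = 132 N·m clockwise.
Sandbag: 23.2 × 9.81 = 227.6 N down at 0.881 m → arm 0.881 m, τ = 227.6 × 0.881 = 200.5 N·m clockwise.
Paint can: 8.66 × 9.81 = 84.95 N down at 0.235 m → arm 0.235 m, τ = 84.95 × 0.235 = 19.96 N·m clockwise.
Total clockwise load moment = 352.5 N·m.
The cable tension T acts at 2.47 m; only its component perpendicular to the beam, T sinθ, produces torque. sinθ = h/√(h²+d²) = 2.88/√(2.88²+2.47²) = 0.7591.
For rotational equilibrium, T × 2.47 × 0.7591 = 352.5, so T = 352.5 / 1.875 = 188 N.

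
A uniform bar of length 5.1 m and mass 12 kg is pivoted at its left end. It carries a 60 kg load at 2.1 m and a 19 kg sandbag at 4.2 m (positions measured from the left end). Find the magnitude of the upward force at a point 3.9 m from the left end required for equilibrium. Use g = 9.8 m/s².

F ≈ 594 N

Choose the left end as the axis so the unknown pivot reaction has zero arm there.
Beam weight: 12 × 9.8 = 117.6 N down at 2.55 m → arm 2.55 m, τ = 117.6 × 2.55 = 299.9 N·m clockwise.
Load: 60 × 9.8 = 588 N down at 2.1 m → arm 2.1 m, τ = 588 × 2.1 = 1235 N·m clockwise.
Sandbag: 19 × 9.8 = 186.2 N down at 4.2 m → arm 4.2 m, τ = 186.2 × 4.2 = 782 N·m clockwise.
Net moment of the loads = 2317 N·m clockwise.
The upward force F acts at a point 3.9 m from the left end, arm 3.9 m, giving F × 3.9 counterclockwise.
For rotational equilibrium, F × 3.9 = 2317, so F = 2317 / 3.9 = 594 N.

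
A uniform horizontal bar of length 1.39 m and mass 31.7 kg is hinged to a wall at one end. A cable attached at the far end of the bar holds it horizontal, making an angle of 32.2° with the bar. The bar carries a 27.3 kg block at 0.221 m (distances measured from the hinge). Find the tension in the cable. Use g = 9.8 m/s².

Choose the hinge as the axis so the unknown hinge reaction has zero arm there.
Beam weight: 31.7 × 9.8 = 310.7 N down at 0.695 m → arm 0.695 m, τ = 310.7 × 0.695 = 215.9 N·m clockwise.
Block: 27.3 × 9.8 = 267.5 N down at 0.221 m → arm 0.221 m, τ = 267.5 × 0.221 = 59.12 N·m clockwise.
Total clockwise load moment = 275 N·m.
The cable tension T acts at 1.39 m; only its component perpendicular to the bar, T sinθ, produces torque. sin 32.2° = 0.5329.
For rotational equilibrium, T × 1.39 × 0.5329 = 275, so T = 275 / 0.7407 = 371 N.

T ≈ 371 N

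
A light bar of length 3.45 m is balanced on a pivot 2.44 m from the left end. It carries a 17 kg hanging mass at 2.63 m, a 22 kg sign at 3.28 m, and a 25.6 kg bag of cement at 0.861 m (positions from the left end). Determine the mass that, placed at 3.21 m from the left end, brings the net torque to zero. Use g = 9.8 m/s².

Taking torques about the pivot (at 2.44 m from the left end):
Hanging mass: 17 × 9.8 = 166.6 N down at 2.63 m → arm 0.19 m, τ = 166.6 × 0.19 = 31.65 N·m clockwise.
Sign: 22 × 9.8 = 215.6 N down at 3.28 m → arm 0.84 m, τ = 215.6 × 0.84 = 181.1 N·m clockwise.
Bag of cement: 25.6 × 9.8 = 250.9 N down at 0.861 m → arm 1.579 m, τ = 250.9 × 1.579 = 396.2 N·m counterclockwise.
Net moment of known loads = 183.4 N·m counterclockwise.
An unknown mass m at 3.21 m has arm 0.77 m; its moment is m·g·0.77 clockwise.
Balancing moments: m × 9.8 × 0.77 = 183.4, giving m = 183.4 / (9.8 × 0.77) = 24.3 kg.

m ≈ 24.3 kg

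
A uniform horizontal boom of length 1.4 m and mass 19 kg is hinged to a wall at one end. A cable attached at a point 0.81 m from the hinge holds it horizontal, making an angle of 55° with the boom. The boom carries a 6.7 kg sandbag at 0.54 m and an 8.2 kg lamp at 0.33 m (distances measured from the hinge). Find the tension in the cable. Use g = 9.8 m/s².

About the hinge:
Beam weight: 19 × 9.8 = 186.2 N down at 0.7 m → arm 0.7 m, τ = 186.2 × 0.7 = 130.3 N·m clockwise.
Sandbag: 6.7 × 9.8 = 65.66 N down at 0.54 m → arm 0.54 m, τ = 65.66 × 0.54 = 35.46 N·m clockwise.
Lamp: 8.2 × 9.8 = 80.36 N down at 0.33 m → arm 0.33 m, τ = 80.36 × 0.33 = 26.52 N·m clockwise.
Total clockwise load moment = 192.3 N·m.
The cable tension T acts at 0.81 m; only its component perpendicular to the boom, T sinθ, produces torque. sin 55° = 0.8192.
Στ = 0 ⇒ T × 0.81 × 0.8192 = 192.3 ⇒ T = 192.3 / 0.6636 = 290 N.

T ≈ 290 N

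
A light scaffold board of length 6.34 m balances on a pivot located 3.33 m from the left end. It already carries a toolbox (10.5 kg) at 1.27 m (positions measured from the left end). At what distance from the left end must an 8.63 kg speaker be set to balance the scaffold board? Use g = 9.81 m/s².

x ≈ 5.84 m from the left end

Sum moments about the pivot (at 3.33 m from the left end) (the support reaction has zero arm there).
Toolbox: 10.5 × 9.81 = 103 N down at 1.27 m → arm 2.06 m, τ = 103 × 2.06 = 212.2 N·m counterclockwise.
Net moment of existing loads = 212.2 N·m counterclockwise.
The speaker weighs 8.63 × 9.81 = 84.66 N and must supply an equal clockwise moment, so its lever arm about the pivot is 212.2 / 84.66 = 2.51 m.
That puts it at 3.33 + 2.51 = 5.84 m from the left end.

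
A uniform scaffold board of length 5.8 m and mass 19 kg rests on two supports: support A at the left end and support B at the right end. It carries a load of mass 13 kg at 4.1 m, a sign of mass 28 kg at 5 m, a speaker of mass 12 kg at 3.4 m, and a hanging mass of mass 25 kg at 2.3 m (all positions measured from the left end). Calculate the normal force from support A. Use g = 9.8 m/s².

Taking torques about support B:
Beam weight: 19 × 9.8 = 186.2 N down at 2.9 m → arm 2.9 m, τ = 186.2 × 2.9 = 540 N·m counterclockwise.
Load: 13 × 9.8 = 127.4 N down at 4.1 m → arm 1.7 m, τ = 127.4 × 1.7 = 216.6 N·m counterclockwise.
Sign: 28 × 9.8 = 274.4 N down at 5 m → arm 0.8 m, τ = 274.4 × 0.8 = 219.5 N·m counterclockwise.
Speaker: 12 × 9.8 = 117.6 N down at 3.4 m → arm 2.4 m, τ = 117.6 × 2.4 = 282.2 N·m counterclockwise.
Hanging mass: 25 × 9.8 = 245 N down at 2.3 m → arm 3.5 m, τ = 245 × 3.5 = 857.5 N·m counterclockwise.
Net load moment about support B = 2116 N·m counterclockwise.
Reaction R at support A is upward at 0 m, arm 5.8 m → moment R × 5.8 clockwise.
Στ = 0 ⇒ R × 5.8 = 2116 ⇒ R = 365 N.

R_A ≈ 365 N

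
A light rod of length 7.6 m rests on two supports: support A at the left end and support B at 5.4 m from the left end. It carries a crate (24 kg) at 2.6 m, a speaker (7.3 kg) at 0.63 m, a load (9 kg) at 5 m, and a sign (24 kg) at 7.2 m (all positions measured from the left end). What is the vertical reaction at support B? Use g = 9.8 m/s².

Take moments about support A.
Crate: 24 × 9.8 = 235.2 N down at 2.6 m → arm 2.6 m, τ = 235.2 × 2.6 = 611.5 N·m clockwise.
Speaker: 7.3 × 9.8 = 71.54 N down at 0.63 m → arm 0.63 m, τ = 71.54 × 0.63 = 45.07 N·m clockwise.
Load: 9 × 9.8 = 88.2 N down at 5 m → arm 5 m, τ = 88.2 × 5 = 441 N·m clockwise.
Sign: 24 × 9.8 = 235.2 N down at 7.2 m → arm 7.2 m, τ = 235.2 × 7.2 = 1693 N·m clockwise.
Net load moment about support A = 2791 N·m clockwise.
Reaction R at support B is upward at 5.4 m, arm 5.4 m → moment R × 5.4 counterclockwise.
Balancing moments: R × 5.4 = 2791, giving R = 517 N.

R_B ≈ 517 N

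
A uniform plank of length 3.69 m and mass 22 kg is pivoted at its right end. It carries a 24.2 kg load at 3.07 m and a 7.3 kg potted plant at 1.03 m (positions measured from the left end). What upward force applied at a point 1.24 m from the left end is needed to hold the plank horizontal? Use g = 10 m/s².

Taking torques about the right end:
Beam weight: 22 × 10 = 220 N down at 1.845 m → arm 1.845 m, τ = 220 × 1.845 = 405.9 N·m counterclockwise.
Load: 24.2 × 10 = 242 N down at 3.07 m → arm 0.62 m, τ = 242 × 0.62 = 150 N·m counterclockwise.
Potted plant: 7.3 × 10 = 73 N down at 1.03 m → arm 2.66 m, τ = 73 × 2.66 = 194.2 N·m counterclockwise.
Net moment of the loads = 750.1 N·m counterclockwise.
The upward force F acts at a point 1.24 m from the left end, arm 2.45 m, giving F × 2.45 clockwise.
For rotational equilibrium, F × 2.45 = 750.1, so F = 750.1 / 2.45 = 306 N.

F ≈ 306 N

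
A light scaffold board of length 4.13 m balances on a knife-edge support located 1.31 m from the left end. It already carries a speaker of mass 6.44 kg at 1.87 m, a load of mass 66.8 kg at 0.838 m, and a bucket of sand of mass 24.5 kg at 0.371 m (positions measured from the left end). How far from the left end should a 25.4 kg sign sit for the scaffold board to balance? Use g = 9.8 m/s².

x ≈ 3.32 m from the left end

About the knife-edge support (at 1.31 m from the left end):
Speaker: 6.44 × 9.8 = 63.11 N down at 1.87 m → arm 0.56 m, τ = 63.11 × 0.56 = 35.34 N·m clockwise.
Load: 66.8 × 9.8 = 654.6 N down at 0.838 m → arm 0.472 m, τ = 654.6 × 0.472 = 309 N·m counterclockwise.
Bucket of sand: 24.5 × 9.8 = 240.1 N down at 0.371 m → arm 0.939 m, τ = 240.1 × 0.939 = 225.5 N·m counterclockwise.
Net moment of existing loads = 499.2 N·m counterclockwise.
The sign weighs 25.4 × 9.8 = 248.9 N and must supply an equal clockwise moment, so its lever arm about the knife-edge support is 499.2 / 248.9 = 2.01 m.
That puts it at 1.31 + 2.01 = 3.32 m from the left end.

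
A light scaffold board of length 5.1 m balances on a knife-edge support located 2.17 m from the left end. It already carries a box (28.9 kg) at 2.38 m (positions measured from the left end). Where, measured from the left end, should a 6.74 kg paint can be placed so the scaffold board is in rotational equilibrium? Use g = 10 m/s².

x ≈ 1.27 m from the left end

Choose the knife-edge support (at 2.17 m from the left end) as the axis so the support reaction has zero arm there.
Box: 28.9 × 10 = 289 N down at 2.38 m → arm 0.21 m, τ = 289 × 0.21 = 60.69 N·m clockwise.
Net moment of existing loads = 60.69 N·m clockwise.
The paint can weighs 6.74 × 10 = 67.4 N and must supply an equal counterclockwise moment, so its lever arm about the knife-edge support is 60.69 / 67.4 = 0.9 m.
That puts it at 2.17 − 0.9 = 1.27 m from the left end.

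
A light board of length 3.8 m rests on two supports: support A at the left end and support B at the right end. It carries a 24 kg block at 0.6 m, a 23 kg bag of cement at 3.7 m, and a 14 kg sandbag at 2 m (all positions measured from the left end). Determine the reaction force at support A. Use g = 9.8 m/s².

Taking torques about support B:
Block: 24 × 9.8 = 235.2 N down at 0.6 m → arm 3.2 m, τ = 235.2 × 3.2 = 752.6 N·m counterclockwise.
Bag of cement: 23 × 9.8 = 225.4 N down at 3.7 m → arm 0.1 m, τ = 225.4 × 0.1 = 22.54 N·m counterclockwise.
Sandbag: 14 × 9.8 = 137.2 N down at 2 m → arm 1.8 m, τ = 137.2 × 1.8 = 247 N·m counterclockwise.
Net load moment about support B = 1022 N·m counterclockwise.
Reaction R at support A is upward at 0 m, arm 3.8 m → moment R × 3.8 clockwise.
Setting net torque to zero: R × 3.8 = 1022 → R = 269 N.

R_A ≈ 269 N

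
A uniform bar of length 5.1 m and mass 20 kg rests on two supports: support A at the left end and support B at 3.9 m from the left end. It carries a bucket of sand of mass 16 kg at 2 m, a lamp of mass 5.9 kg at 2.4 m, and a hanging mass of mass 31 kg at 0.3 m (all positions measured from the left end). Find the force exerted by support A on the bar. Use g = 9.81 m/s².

Taking torques about support B:
Beam weight: 20 × 9.81 = 196.2 N down at 2.55 m → arm 1.35 m, τ = 196.2 × 1.35 = 264.9 N·m counterclockwise.
Bucket of sand: 16 × 9.81 = 157 N down at 2 m → arm 1.9 m, τ = 157 × 1.9 = 298.3 N·m counterclockwise.
Lamp: 5.9 × 9.81 = 57.88 N down at 2.4 m → arm 1.5 m, τ = 57.88 × 1.5 = 86.82 N·m counterclockwise.
Hanging mass: 31 × 9.81 = 304.1 N down at 0.3 m → arm 3.6 m, τ = 304.1 × 3.6 = 1095 N·m counterclockwise.
Net load moment about support B = 1745 N·m counterclockwise.
Reaction R at support A is upward at 0 m, arm 3.9 m → moment R × 3.9 clockwise.
Setting net torque to zero: R × 3.9 = 1745 → R = 447 N.

R_A ≈ 447 N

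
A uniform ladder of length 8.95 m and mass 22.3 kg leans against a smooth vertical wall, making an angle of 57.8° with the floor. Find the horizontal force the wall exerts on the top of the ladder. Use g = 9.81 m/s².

Sum moments about the foot of the ladder (the floor normal and friction both act there and drop out).
Ladder weight 22.3×9.81 = 218.8 N acts at 4.475 m along the ladder; its horizontal arm is 4.475·cos57.8° = 2.385 m → τ = 521.8 N·m clockwise.
Wall normal N acts horizontally at the top; its moment arm is the height L sinθ = 8.95·sin57.8° = 7.573 m, counterclockwise.
Στ = 0 ⇒ N × 7.573 = 521.8 ⇒ N = 68.9 N.

N_wall ≈ 68.9 N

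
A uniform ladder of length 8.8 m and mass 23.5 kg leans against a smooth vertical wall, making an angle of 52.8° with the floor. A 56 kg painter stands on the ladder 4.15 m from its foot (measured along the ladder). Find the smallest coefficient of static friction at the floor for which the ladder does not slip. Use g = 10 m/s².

Sum moments about the foot of the ladder (the floor normal and friction both act there and drop out).
Ladder weight 23.5×10 = 235 N acts at 4.4 m along the ladder; its horizontal arm is 4.4·cos52.8° = 2.66 m → τ = 625.1 N·m clockwise.
Painter: 56×10 = 560 N at 4.15 m → arm 2.509 m → τ = 1405 N·m clockwise.
Wall normal N acts horizontally at the top; its moment arm is the height L sinθ = 8.8·sin52.8° = 7.009 m, counterclockwise.
For rotational equilibrium, N × 7.009 = 2030, so N = 289.6 N.
ΣFx = 0 ⇒ f = N_wall = 289.6 N. ΣFy = 0 ⇒ N_floor = 795 N.
μ_min = f / N_floor = 289.6 / 795 = 0.364.

μ_min ≈ 0.364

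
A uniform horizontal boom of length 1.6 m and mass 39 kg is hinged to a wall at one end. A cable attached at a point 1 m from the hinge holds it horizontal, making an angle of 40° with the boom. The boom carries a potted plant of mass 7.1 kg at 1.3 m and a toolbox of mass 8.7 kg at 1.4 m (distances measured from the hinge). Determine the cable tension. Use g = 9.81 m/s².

T ≈ 803 N

About the hinge:
Beam weight: 39 × 9.81 = 382.6 N down at 0.8 m → arm 0.8 m, τ = 382.6 × 0.8 = 306.1 N·m clockwise.
Potted plant: 7.1 × 9.81 = 69.65 N down at 1.3 m → arm 1.3 m, τ = 69.65 × 1.3 = 90.55 N·m clockwise.
Toolbox: 8.7 × 9.81 = 85.35 N down at 1.4 m → arm 1.4 m, τ = 85.35 × 1.4 = 119.5 N·m clockwise.
Total clockwise load moment = 516.2 N·m.
The cable tension T acts at 1 m; only its component perpendicular to the boom, T sinθ, produces torque. sin 40° = 0.6428.
For rotational equilibrium, T × 1 × 0.6428 = 516.2, so T = 516.2 / 0.6428 = 803 N.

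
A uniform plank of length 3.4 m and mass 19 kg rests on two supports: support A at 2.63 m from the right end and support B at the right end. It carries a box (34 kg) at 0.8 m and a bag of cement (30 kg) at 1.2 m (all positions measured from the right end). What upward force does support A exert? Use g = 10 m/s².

R_A ≈ 363 N

Taking torques about support B:
Beam weight: 19 × 10 = 190 N down at 1.7 m → arm 1.7 m, τ = 190 × 1.7 = 323 N·m counterclockwise.
Box: 34 × 10 = 340 N down at 0.8 m → arm 0.8 m, τ = 340 × 0.8 = 272 N·m counterclockwise.
Bag of cement: 30 × 10 = 300 N down at 1.2 m → arm 1.2 m, τ = 300 × 1.2 = 360 N·m counterclockwise.
Net load moment about support B = 955 N·m counterclockwise.
Reaction R at support A is upward at 2.63 m, arm 2.63 m → moment R × 2.63 clockwise.
Balancing moments: R × 2.63 = 955, giving R = 363 N.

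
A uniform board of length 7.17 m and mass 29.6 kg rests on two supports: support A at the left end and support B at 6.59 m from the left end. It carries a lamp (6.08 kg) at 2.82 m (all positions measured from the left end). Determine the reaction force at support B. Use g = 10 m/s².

R_B ≈ 187 N

Sum moments about support A (its reaction then has zero moment arm).
Beam weight: 29.6 × 10 = 296 N down at 3.585 m → arm 3.585 m, τ = 296 × 3.585 = 1061 N·m clockwise.
Lamp: 6.08 × 10 = 60.8 N down at 2.82 m → arm 2.82 m, τ = 60.8 × 2.82 = 171.5 N·m clockwise.
Net load moment about support A = 1232 N·m clockwise.
Reaction R at support B is upward at 6.59 m, arm 6.59 m → moment R × 6.59 counterclockwise.
Setting net torque to zero: R × 6.59 = 1232 → R = 187 N.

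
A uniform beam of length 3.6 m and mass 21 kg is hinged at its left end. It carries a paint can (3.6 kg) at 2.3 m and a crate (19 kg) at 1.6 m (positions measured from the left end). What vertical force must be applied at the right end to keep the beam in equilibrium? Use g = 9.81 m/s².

F ≈ 208 N

Sum moments about the left end (the unknown pivot reaction has zero arm there).
Beam weight: 21 × 9.81 = 206 N down at 1.8 m → arm 1.8 m, τ = 206 × 1.8 = 370.8 N·m clockwise.
Paint can: 3.6 × 9.81 = 35.32 N down at 2.3 m → arm 2.3 m, τ = 35.32 × 2.3 = 81.24 N·m clockwise.
Crate: 19 × 9.81 = 186.4 N down at 1.6 m → arm 1.6 m, τ = 186.4 × 1.6 = 298.2 N·m clockwise.
Net moment of the loads = 750.2 N·m clockwise.
The upward force F acts at the right end, arm 3.6 m, giving F × 3.6 counterclockwise.
Στ = 0 ⇒ F × 3.6 = 750.2 ⇒ F = 750.2 / 3.6 = 208 N.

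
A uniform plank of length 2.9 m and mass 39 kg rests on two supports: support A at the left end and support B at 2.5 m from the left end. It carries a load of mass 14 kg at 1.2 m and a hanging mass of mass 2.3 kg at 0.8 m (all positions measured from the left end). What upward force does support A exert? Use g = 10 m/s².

About support B:
Beam weight: 39 × 10 = 390 N down at 1.45 m → arm 1.05 m, τ = 390 × 1.05 = 409.5 N·m counterclockwise.
Load: 14 × 10 = 140 N down at 1.2 m → arm 1.3 m, τ = 140 × 1.3 = 182 N·m counterclockwise.
Hanging mass: 2.3 × 10 = 23 N down at 0.8 m → arm 1.7 m, τ = 23 × 1.7 = 39.1 N·m counterclockwise.
Net load moment about support B = 630.6 N·m counterclockwise.
Reaction R at support A is upward at 0 m, arm 2.5 m → moment R × 2.5 clockwise.
Στ = 0 ⇒ R × 2.5 = 630.6 ⇒ R = 252 N.

R_A ≈ 252 N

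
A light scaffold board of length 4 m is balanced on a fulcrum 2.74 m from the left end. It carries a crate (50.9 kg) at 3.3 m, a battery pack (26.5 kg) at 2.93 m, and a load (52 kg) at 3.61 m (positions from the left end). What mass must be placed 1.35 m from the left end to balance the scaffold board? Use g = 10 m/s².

m ≈ 56.7 kg

Choose the fulcrum (at 2.74 m from the left end) as the axis so the support reaction has zero arm there.
Crate: 50.9 × 10 = 509 N down at 3.3 m → arm 0.56 m, τ = 509 × 0.56 = 285 N·m clockwise.
Battery pack: 26.5 × 10 = 265 N down at 2.93 m → arm 0.19 m, τ = 265 × 0.19 = 50.35 N·m clockwise.
Load: 52 × 10 = 520 N down at 3.61 m → arm 0.87 m, τ = 520 × 0.87 = 452.4 N·m clockwise.
Net moment of known loads = 787.8 N·m clockwise.
An unknown mass m at 1.35 m has arm 1.39 m; its moment is m·g·1.39 counterclockwise.
Setting net torque to zero: m × 10 × 1.39 = 787.8 → m = 787.8 / (10 × 1.39) = 56.7 kg.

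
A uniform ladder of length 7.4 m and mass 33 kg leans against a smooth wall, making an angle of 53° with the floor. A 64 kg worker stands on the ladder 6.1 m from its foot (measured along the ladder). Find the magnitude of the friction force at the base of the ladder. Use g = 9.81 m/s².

f ≈ 512 N

Choose the foot of the ladder as the axis so the floor normal and friction both act there and drop out.
Ladder weight 33×9.81 = 323.7 N acts at 3.7 m along the ladder; its horizontal arm is 3.7·cos53° = 2.227 m → τ = 720.9 N·m clockwise.
Worker: 64×9.81 = 627.8 N at 6.1 m → arm 3.671 m → τ = 2305 N·m clockwise.
Wall normal N acts horizontally at the top; its moment arm is the height L sinθ = 7.4·sin53° = 5.91 m, counterclockwise.
For rotational equilibrium, N × 5.91 = 3026, so N = 512 N.
ΣFx = 0: friction at the foot balances the wall's push, so f = N_wall = 512 N.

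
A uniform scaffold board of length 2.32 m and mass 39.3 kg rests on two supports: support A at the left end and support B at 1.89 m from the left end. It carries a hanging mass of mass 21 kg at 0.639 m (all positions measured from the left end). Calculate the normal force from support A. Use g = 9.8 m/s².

R_A ≈ 285 N

Taking torques about support B:
Beam weight: 39.3 × 9.8 = 385.1 N down at 1.16 m → arm 0.73 m, τ = 385.1 × 0.73 = 281.1 N·m counterclockwise.
Hanging mass: 21 × 9.8 = 205.8 N down at 0.639 m → arm 1.251 m, τ = 205.8 × 1.251 = 257.5 N·m counterclockwise.
Net load moment about support B = 538.6 N·m counterclockwise.
Reaction R at support A is upward at 0 m, arm 1.89 m → moment R × 1.89 clockwise.
Setting net torque to zero: R × 1.89 = 538.6 → R = 285 N.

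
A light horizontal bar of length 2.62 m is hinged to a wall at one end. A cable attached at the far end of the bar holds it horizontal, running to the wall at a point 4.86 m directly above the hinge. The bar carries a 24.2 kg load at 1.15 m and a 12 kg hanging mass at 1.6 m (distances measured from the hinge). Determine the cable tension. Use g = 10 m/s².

T ≈ 204 N

Taking torques about the hinge:
Load: 24.2 × 10 = 242 N down at 1.15 m → arm 1.15 m, τ = 242 × 1.15 = 278.3 N·m clockwise.
Hanging mass: 12 × 10 = 120 N down at 1.6 m → arm 1.6 m, τ = 120 × 1.6 = 192 N·m clockwise.
Total clockwise load moment = 470.3 N·m.
The cable tension T acts at 2.62 m; only its component perpendicular to the bar, T sinθ, produces torque. sinθ = h/√(h²+d²) = 4.86/√(4.86²+2.62²) = 0.8802.
For rotational equilibrium, T × 2.62 × 0.8802 = 470.3, so T = 470.3 / 2.306 = 204 N.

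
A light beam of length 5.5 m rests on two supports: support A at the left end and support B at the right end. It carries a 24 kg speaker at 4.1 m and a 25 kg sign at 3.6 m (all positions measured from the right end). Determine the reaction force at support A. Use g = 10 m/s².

Take moments about support B.
Speaker: 24 × 10 = 240 N down at 4.1 m → arm 4.1 m, τ = 240 × 4.1 = 984 N·m counterclockwise.
Sign: 25 × 10 = 250 N down at 3.6 m → arm 3.6 m, τ = 250 × 3.6 = 900 N·m counterclockwise.
Net load moment about support B = 1884 N·m counterclockwise.
Reaction R at support A is upward at 5.5 m, arm 5.5 m → moment R × 5.5 clockwise.
Στ = 0 ⇒ R × 5.5 = 1884 ⇒ R = 343 N.

R_A ≈ 343 N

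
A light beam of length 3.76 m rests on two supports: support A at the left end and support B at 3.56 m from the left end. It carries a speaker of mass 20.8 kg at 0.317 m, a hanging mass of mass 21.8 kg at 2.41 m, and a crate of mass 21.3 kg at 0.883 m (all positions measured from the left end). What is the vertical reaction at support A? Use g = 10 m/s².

About support B:
Speaker: 20.8 × 10 = 208 N down at 0.317 m → arm 3.243 m, τ = 208 × 3.243 = 674.5 N·m counterclockwise.
Hanging mass: 21.8 × 10 = 218 N down at 2.41 m → arm 1.15 m, τ = 218 × 1.15 = 250.7 N·m counterclockwise.
Crate: 21.3 × 10 = 213 N down at 0.883 m → arm 2.677 m, τ = 213 × 2.677 = 570.2 N·m counterclockwise.
Net load moment about support B = 1495 N·m counterclockwise.
Reaction R at support A is upward at 0 m, arm 3.56 m → moment R × 3.56 clockwise.
Balancing moments: R × 3.56 = 1495, giving R = 420 N.

R_A ≈ 420 N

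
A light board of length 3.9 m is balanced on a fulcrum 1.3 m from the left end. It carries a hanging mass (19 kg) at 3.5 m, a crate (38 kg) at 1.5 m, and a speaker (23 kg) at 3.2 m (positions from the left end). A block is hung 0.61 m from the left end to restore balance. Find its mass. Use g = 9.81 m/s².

m ≈ 135 kg

Taking torques about the fulcrum (at 1.3 m from the left end):
Hanging mass: 19 × 9.81 = 186.4 N down at 3.5 m → arm 2.2 m, τ = 186.4 × 2.2 = 410.1 N·m clockwise.
Crate: 38 × 9.81 = 372.8 N down at 1.5 m → arm 0.2 m, τ = 372.8 × 0.2 = 74.56 N·m clockwise.
Speaker: 23 × 9.81 = 225.6 N down at 3.2 m → arm 1.9 m, τ = 225.6 × 1.9 = 428.6 N·m clockwise.
Net moment of known loads = 913.3 N·m clockwise.
An unknown mass m at 0.61 m has arm 0.69 m; its moment is m·g·0.69 counterclockwise.
For rotational equilibrium, m × 9.81 × 0.69 = 913.3, so m = 913.3 / (9.81 × 0.69) = 135 kg.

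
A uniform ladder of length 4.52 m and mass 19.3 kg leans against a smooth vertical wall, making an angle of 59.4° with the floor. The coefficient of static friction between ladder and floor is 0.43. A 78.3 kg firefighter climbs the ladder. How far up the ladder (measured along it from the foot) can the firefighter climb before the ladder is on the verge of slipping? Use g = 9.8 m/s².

d ≈ 3.54 m

Take moments about the foot of the ladder.
Ladder weight 19.3×9.8 = 189.1 N acts at 2.26 m along the ladder; its horizontal arm is 2.26·cos59.4° = 1.15 m → τ = 217.5 N·m clockwise.
Firefighter weight 78.3×9.8 = 767.3 N at distance d → arm d·cos59.4° → τ = 767.3·d·0.509 clockwise.
Wall normal N at the top has arm L sinθ = 3.891 m counterclockwise, so Στ = 0 gives N·3.891 = 217.5 + 390.6·d.
ΣFy = 0 ⇒ N_floor = 956.4 N, so the maximum friction is μ_s·N_floor = 0.43×956.4 = 411.3 N. ΣFx = 0 ⇒ N_wall = f, so at the slipping point N = 411.3 N.
Substituting: 411.3×3.891 = 217.5 + 390.6·d ⇒ d = (1600 − 217.5) / 390.6 = 3.54 m.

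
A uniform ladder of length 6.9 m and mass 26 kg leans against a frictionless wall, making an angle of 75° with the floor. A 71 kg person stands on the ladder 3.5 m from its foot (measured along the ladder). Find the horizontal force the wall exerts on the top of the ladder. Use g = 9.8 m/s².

N_wall ≈ 129 N

Take moments about the foot of the ladder.
Ladder weight 26×9.8 = 254.8 N acts at 3.45 m along the ladder; its horizontal arm is 3.45·cos75° = 0.8929 m → τ = 227.5 N·m clockwise.
Person: 71×9.8 = 695.8 N at 3.5 m → arm 0.9059 m → τ = 630.3 N·m clockwise.
Wall normal N acts horizontally at the top; its moment arm is the height L sinθ = 6.9·sin75° = 6.665 m, counterclockwise.
Balancing moments: N × 6.665 = 857.8, giving N = 129 N.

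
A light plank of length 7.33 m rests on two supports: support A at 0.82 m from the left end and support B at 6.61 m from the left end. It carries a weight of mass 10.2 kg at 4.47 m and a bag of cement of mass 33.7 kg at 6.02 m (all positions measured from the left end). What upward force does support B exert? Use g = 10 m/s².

R_B ≈ 367 N

Taking torques about support A:
Weight: 10.2 × 10 = 102 N down at 4.47 m → arm 3.65 m, τ = 102 × 3.65 = 372.3 N·m clockwise.
Bag of cement: 33.7 × 10 = 337 N down at 6.02 m → arm 5.2 m, τ = 337 × 5.2 = 1752 N·m clockwise.
Net load moment about support A = 2124 N·m clockwise.
Reaction R at support B is upward at 6.61 m, arm 5.79 m → moment R × 5.79 counterclockwise.
Setting net torque to zero: R × 5.79 = 2124 → R = 367 N.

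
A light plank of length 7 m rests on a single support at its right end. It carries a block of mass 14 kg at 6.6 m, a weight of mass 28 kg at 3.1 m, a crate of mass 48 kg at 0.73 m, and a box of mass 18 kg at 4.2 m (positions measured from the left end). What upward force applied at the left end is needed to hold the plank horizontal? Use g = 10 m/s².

F ≈ 666 N

Choose the right end as the axis so the unknown pivot reaction has zero arm there.
Block: 14 × 10 = 140 N down at 6.6 m → arm 0.4 m, τ = 140 × 0.4 = 56 N·m counterclockwise.
Weight: 28 × 10 = 280 N down at 3.1 m → arm 3.9 m, τ = 280 × 3.9 = 1092 N·m counterclockwise.
Crate: 48 × 10 = 480 N down at 0.73 m → arm 6.27 m, τ = 480 × 6.27 = 3010 N·m counterclockwise.
Box: 18 × 10 = 180 N down at 4.2 m → arm 2.8 m, τ = 180 × 2.8 = 504 N·m counterclockwise.
Net moment of the loads = 4662 N·m counterclockwise.
The upward force F acts at the left end, arm 7 m, giving F × 7 clockwise.
Setting net torque to zero: F × 7 = 4662 → F = 4662 / 7 = 666 N.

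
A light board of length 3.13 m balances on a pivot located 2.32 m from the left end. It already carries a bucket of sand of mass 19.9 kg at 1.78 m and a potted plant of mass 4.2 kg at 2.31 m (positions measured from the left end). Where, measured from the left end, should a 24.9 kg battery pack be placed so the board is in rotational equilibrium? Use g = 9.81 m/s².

Taking torques about the pivot (at 2.32 m from the left end):
Bucket of sand: 19.9 × 9.81 = 195.2 N down at 1.78 m → arm 0.54 m, τ = 195.2 × 0.54 = 105.4 N·m counterclockwise.
Potted plant: 4.2 × 9.81 = 41.2 N down at 2.31 m → arm 0.01 m, τ = 41.2 × 0.01 = 0.412 N·m counterclockwise.
Net moment of existing loads = 105.8 N·m counterclockwise.
The battery pack weighs 24.9 × 9.81 = 244.3 N and must supply an equal clockwise moment, so its lever arm about the pivot is 105.8 / 244.3 = 0.433 m.
That puts it at 2.32 + 0.433 = 2.75 m from the left end.

x ≈ 2.75 m from the left end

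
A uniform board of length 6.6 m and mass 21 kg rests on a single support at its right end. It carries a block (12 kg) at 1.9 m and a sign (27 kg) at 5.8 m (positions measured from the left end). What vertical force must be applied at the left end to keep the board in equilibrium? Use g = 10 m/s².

Take moments about the right end.
Beam weight: 21 × 10 = 210 N down at 3.3 m → arm 3.3 m, τ = 210 × 3.3 = 693 N·m counterclockwise.
Block: 12 × 10 = 120 N down at 1.9 m → arm 4.7 m, τ = 120 × 4.7 = 564 N·m counterclockwise.
Sign: 27 × 10 = 270 N down at 5.8 m → arm 0.8 m, τ = 270 × 0.8 = 216 N·m counterclockwise.
Net moment of the loads = 1473 N·m counterclockwise.
The upward force F acts at the left end, arm 6.6 m, giving F × 6.6 clockwise.
Setting net torque to zero: F × 6.6 = 1473 → F = 1473 / 6.6 = 223 N.

F ≈ 223 N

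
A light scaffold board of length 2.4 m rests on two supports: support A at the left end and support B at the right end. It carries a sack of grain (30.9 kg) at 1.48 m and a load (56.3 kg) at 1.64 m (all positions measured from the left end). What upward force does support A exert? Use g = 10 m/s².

Choose support B as the axis so its reaction then has zero moment arm.
Sack of grain: 30.9 × 10 = 309 N down at 1.48 m → arm 0.92 m, τ = 309 × 0.92 = 284.3 N·m counterclockwise.
Load: 56.3 × 10 = 563 N down at 1.64 m → arm 0.76 m, τ = 563 × 0.76 = 427.9 N·m counterclockwise.
Net load moment about support B = 712.2 N·m counterclockwise.
Reaction R at support A is upward at 0 m, arm 2.4 m → moment R × 2.4 clockwise.
Στ = 0 ⇒ R × 2.4 = 712.2 ⇒ R = 297 N.

R_A ≈ 297 N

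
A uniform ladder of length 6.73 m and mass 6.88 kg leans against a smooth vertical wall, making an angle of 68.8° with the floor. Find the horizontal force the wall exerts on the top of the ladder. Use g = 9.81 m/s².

N_wall ≈ 13.1 N

Choose the foot of the ladder as the axis so the floor normal and friction both act there and drop out.
Ladder weight 6.88×9.81 = 67.49 N acts at 3.365 m along the ladder; its horizontal arm is 3.365·cos68.8° = 1.217 m → τ = 82.14 N·m clockwise.
Wall normal N acts horizontally at the top; its moment arm is the height L sinθ = 6.73·sin68.8° = 6.275 m, counterclockwise.
Balancing moments: N × 6.275 = 82.14, giving N = 13.1 N.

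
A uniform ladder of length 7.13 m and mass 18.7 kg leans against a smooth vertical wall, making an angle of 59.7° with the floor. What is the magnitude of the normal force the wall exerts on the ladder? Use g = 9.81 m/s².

Sum moments about the foot of the ladder (the floor normal and friction both act there and drop out).
Ladder weight 18.7×9.81 = 183.4 N acts at 3.565 m along the ladder; its horizontal arm is 3.565·cos59.7° = 1.799 m → τ = 329.9 N·m clockwise.
Wall normal N acts horizontally at the top; its moment arm is the height L sinθ = 7.13·sin59.7° = 6.156 m, counterclockwise.
For rotational equilibrium, N × 6.156 = 329.9, so N = 53.6 N.

N_wall ≈ 53.6 N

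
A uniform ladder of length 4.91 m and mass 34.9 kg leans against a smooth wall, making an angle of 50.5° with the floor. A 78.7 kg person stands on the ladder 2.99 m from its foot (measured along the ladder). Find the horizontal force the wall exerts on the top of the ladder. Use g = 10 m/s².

N_wall ≈ 539 N

About the foot of the ladder:
Ladder weight 34.9×10 = 349 N acts at 2.455 m along the ladder; its horizontal arm is 2.455·cos50.5° = 1.562 m → τ = 545.1 N·m clockwise.
Person: 78.7×10 = 787 N at 2.99 m → arm 1.902 m → τ = 1497 N·m clockwise.
Wall normal N acts horizontally at the top; its moment arm is the height L sinθ = 4.91·sin50.5° = 3.789 m, counterclockwise.
Balancing moments: N × 3.789 = 2042, giving N = 539 N.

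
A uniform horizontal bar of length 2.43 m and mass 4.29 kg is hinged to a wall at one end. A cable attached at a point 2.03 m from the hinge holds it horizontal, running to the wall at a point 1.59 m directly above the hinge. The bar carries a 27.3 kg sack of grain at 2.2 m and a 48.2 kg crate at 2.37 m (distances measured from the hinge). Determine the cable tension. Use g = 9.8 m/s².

Take moments about the hinge.
Beam weight: 4.29 × 9.8 = 42.04 N down at 1.215 m → arm 1.215 m, τ = 42.04 × 1.215 = 51.08 N·m clockwise.
Sack of grain: 27.3 × 9.8 = 267.5 N down at 2.2 m → arm 2.2 m, τ = 267.5 × 2.2 = 588.5 N·m clockwise.
Crate: 48.2 × 9.8 = 472.4 N down at 2.37 m → arm 2.37 m, τ = 472.4 × 2.37 = 1120 N·m clockwise.
Total clockwise load moment = 1760 N·m.
The cable tension T acts at 2.03 m; only its component perpendicular to the bar, T sinθ, produces torque. sinθ = h/√(h²+d²) = 1.59/√(1.59²+2.03²) = 0.6166.
Setting net torque to zero: T × 2.03 × 0.6166 = 1760 → T = 1760 / 1.252 = 1410 N.

T ≈ 1410 N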